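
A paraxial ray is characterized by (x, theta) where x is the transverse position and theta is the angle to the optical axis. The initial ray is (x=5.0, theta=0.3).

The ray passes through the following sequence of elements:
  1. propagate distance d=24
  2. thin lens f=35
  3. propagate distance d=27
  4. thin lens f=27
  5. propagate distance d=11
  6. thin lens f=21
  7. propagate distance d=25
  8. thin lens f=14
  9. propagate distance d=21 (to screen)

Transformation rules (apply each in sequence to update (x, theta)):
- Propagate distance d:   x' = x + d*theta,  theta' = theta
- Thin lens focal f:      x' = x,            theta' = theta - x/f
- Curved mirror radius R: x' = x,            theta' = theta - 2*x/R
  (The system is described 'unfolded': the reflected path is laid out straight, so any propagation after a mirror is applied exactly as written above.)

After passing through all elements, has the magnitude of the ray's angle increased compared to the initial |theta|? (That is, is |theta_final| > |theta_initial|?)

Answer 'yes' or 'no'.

Initial: x=5.0000 theta=0.3000
After 1 (propagate distance d=24): x=12.2000 theta=0.3000
After 2 (thin lens f=35): x=12.2000 theta=-17/350 (≈-0.0486)
After 3 (propagate distance d=27): x=3811/350 (≈10.8886) theta=-17/350 (≈-0.0486)
After 4 (thin lens f=27): x=3811/350 (≈10.8886) theta=-61/135 (≈-0.4519)
After 5 (propagate distance d=11): x=55927/9450 (≈5.9182) theta=-61/135 (≈-0.4519)
After 6 (thin lens f=21): x=55927/9450 (≈5.9182) theta=-145597/198450 (≈-0.7337)
After 7 (propagate distance d=25): x=-1232729/99225 (≈-12.4236) theta=-145597/198450 (≈-0.7337)
After 8 (thin lens f=14): x=-1232729/99225 (≈-12.4236) theta=4271/27783 (≈0.1537)
After 9 (propagate distance d=21 (to screen)): x=-912404/99225 (≈-9.1953) theta=4271/27783 (≈0.1537)
|theta_initial|=0.3000 |theta_final|=4271/27783 (≈0.1537) -> not increased

Answer: no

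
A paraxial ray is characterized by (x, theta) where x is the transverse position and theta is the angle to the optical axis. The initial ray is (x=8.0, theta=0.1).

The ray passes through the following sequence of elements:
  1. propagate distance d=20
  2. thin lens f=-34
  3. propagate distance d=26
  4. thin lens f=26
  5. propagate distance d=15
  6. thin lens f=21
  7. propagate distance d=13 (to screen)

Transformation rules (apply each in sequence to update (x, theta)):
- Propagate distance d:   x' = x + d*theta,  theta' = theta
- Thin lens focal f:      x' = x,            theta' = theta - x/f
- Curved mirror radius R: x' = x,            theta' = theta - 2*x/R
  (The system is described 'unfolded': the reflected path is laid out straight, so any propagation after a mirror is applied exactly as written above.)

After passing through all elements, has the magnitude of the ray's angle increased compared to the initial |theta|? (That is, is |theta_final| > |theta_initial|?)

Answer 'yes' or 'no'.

Initial: x=8.0000 theta=0.1000
After 1 (propagate distance d=20): x=10.0000 theta=0.1000
After 2 (thin lens f=-34): x=10.0000 theta=67/170 (≈0.3941)
After 3 (propagate distance d=26): x=1721/85 (≈20.2471) theta=67/170 (≈0.3941)
After 4 (thin lens f=26): x=1721/85 (≈20.2471) theta=-5/13 (≈-0.3846)
After 5 (propagate distance d=15): x=15998/1105 (≈14.4778) theta=-5/13 (≈-0.3846)
After 6 (thin lens f=21): x=15998/1105 (≈14.4778) theta=-24923/23205 (≈-1.0740)
After 7 (propagate distance d=13 (to screen)): x=11959/23205 (≈0.5154) theta=-24923/23205 (≈-1.0740)
|theta_initial|=0.1000 |theta_final|=24923/23205 (≈1.0740) -> increased

Answer: yes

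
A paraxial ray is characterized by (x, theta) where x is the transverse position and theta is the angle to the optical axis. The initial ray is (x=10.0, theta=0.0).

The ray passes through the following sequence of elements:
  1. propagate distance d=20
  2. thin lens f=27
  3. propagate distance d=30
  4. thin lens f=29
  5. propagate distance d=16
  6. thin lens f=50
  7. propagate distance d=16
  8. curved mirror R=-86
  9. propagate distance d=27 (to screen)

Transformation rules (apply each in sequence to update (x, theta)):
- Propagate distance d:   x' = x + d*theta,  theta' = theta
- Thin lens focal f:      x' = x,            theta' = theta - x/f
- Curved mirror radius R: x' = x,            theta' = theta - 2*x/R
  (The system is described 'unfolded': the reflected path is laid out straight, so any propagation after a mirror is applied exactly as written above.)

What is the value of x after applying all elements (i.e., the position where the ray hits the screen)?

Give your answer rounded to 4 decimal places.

Initial: x=10.0000 theta=0.0000
After 1 (propagate distance d=20): x=10.0000 theta=0.0000
After 2 (thin lens f=27): x=10.0000 theta=-10/27 (≈-0.3704)
After 3 (propagate distance d=30): x=-10/9 (≈-1.1111) theta=-10/27 (≈-0.3704)
After 4 (thin lens f=29): x=-10/9 (≈-1.1111) theta=-260/783 (≈-0.3321)
After 5 (propagate distance d=16): x=-5030/783 (≈-6.4240) theta=-260/783 (≈-0.3321)
After 6 (thin lens f=50): x=-5030/783 (≈-6.4240) theta=-797/3915 (≈-0.2036)
After 7 (propagate distance d=16): x=-12634/1305 (≈-9.6812) theta=-797/3915 (≈-0.2036)
After 8 (curved mirror R=-86): x=-12634/1305 (≈-9.6812) theta=-72173/168345 (≈-0.4287)
After 9 (propagate distance d=27 (to screen)): x=-1192819/56115 (≈-21.2567) theta=-72173/168345 (≈-0.4287)
Rounded to 4 decimal places: x = -21.2567

Answer: -21.2567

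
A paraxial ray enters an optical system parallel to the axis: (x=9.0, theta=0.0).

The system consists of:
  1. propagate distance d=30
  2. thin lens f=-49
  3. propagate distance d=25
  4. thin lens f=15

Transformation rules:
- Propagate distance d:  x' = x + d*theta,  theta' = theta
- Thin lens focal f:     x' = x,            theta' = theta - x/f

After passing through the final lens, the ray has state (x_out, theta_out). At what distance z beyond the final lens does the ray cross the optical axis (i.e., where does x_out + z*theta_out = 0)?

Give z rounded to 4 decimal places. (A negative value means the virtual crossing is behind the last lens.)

Answer: 18.8136

Derivation:
Initial: x=9.0000 theta=0.0000
After 1 (propagate distance d=30): x=9.0000 theta=0.0000
After 2 (thin lens f=-49): x=9.0000 theta=9/49 (≈0.1837)
After 3 (propagate distance d=25): x=666/49 (≈13.5918) theta=9/49 (≈0.1837)
After 4 (thin lens f=15): x=666/49 (≈13.5918) theta=-177/245 (≈-0.7224)
z_focus = -x_out/theta_out = -(666/49)/(-177/245) = 1110/59 ≈ 18.8136
Rounded to 4 decimal places: z = 18.8136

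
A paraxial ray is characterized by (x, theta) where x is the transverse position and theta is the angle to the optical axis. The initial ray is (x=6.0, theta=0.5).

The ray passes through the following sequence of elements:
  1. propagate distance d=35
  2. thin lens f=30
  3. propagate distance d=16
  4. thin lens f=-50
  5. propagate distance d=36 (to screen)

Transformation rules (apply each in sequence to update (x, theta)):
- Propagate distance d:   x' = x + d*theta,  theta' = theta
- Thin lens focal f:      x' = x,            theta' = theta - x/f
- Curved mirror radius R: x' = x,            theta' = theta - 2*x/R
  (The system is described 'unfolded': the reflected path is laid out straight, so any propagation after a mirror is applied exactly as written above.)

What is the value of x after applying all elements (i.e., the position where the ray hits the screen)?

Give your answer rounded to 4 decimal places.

Initial: x=6.0000 theta=0.5000
After 1 (propagate distance d=35): x=23.5000 theta=0.5000
After 2 (thin lens f=30): x=23.5000 theta=-17/60 (≈-0.2833)
After 3 (propagate distance d=16): x=569/30 (≈18.9667) theta=-17/60 (≈-0.2833)
After 4 (thin lens f=-50): x=569/30 (≈18.9667) theta=0.0960
After 5 (propagate distance d=36 (to screen)): x=16817/750 (≈22.4227) theta=0.0960
Rounded to 4 decimal places: x = 22.4227

Answer: 22.4227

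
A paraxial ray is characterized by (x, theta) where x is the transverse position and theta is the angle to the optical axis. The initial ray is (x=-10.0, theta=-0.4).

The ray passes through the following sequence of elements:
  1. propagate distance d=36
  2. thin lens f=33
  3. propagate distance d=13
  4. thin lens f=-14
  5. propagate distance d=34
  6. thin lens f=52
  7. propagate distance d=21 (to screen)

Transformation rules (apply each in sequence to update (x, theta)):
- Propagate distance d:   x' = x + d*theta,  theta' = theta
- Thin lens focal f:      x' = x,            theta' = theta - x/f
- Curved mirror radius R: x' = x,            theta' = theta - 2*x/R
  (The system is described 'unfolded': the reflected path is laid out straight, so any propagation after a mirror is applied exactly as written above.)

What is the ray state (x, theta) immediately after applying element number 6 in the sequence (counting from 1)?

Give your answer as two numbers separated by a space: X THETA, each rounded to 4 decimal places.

Initial: x=-10.0000 theta=-0.4000
After 1 (propagate distance d=36): x=-24.4000 theta=-0.4000
After 2 (thin lens f=33): x=-24.4000 theta=56/165 (≈0.3394)
After 3 (propagate distance d=13): x=-3298/165 (≈-19.9879) theta=56/165 (≈0.3394)
After 4 (thin lens f=-14): x=-3298/165 (≈-19.9879) theta=-419/385 (≈-1.0883)
After 5 (propagate distance d=34): x=-5984/105 (≈-56.9905) theta=-419/385 (≈-1.0883)
After 6 (thin lens f=52): x=-5984/105 (≈-56.9905) theta=23/3003 (≈0.0077)
Rounded to 4 decimal places: x = -56.9905, theta = 0.0077

Answer: -56.9905 0.0077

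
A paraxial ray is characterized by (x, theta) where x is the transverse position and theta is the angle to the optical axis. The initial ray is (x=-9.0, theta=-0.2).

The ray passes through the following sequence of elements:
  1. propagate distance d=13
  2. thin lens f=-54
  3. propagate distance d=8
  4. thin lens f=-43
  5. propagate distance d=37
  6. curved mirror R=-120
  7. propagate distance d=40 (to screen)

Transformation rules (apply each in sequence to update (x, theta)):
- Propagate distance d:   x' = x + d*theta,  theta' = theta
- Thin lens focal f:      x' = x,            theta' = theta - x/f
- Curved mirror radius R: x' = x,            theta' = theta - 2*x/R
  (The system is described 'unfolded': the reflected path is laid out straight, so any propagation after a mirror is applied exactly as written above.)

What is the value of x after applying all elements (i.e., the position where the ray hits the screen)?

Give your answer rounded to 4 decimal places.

Answer: -102.3095

Derivation:
Initial: x=-9.0000 theta=-0.2000
After 1 (propagate distance d=13): x=-11.6000 theta=-0.2000
After 2 (thin lens f=-54): x=-11.6000 theta=-56/135 (≈-0.4148)
After 3 (propagate distance d=8): x=-2014/135 (≈-14.9185) theta=-56/135 (≈-0.4148)
After 4 (thin lens f=-43): x=-2014/135 (≈-14.9185) theta=-1474/1935 (≈-0.7618)
After 5 (propagate distance d=37): x=-250216/5805 (≈-43.1035) theta=-1474/1935 (≈-0.7618)
After 6 (curved mirror R=-120): x=-250216/5805 (≈-43.1035) theta=-128884/87075 (≈-1.4801)
After 7 (propagate distance d=40 (to screen)): x=-356344/3483 (≈-102.3095) theta=-128884/87075 (≈-1.4801)
Rounded to 4 decimal places: x = -102.3095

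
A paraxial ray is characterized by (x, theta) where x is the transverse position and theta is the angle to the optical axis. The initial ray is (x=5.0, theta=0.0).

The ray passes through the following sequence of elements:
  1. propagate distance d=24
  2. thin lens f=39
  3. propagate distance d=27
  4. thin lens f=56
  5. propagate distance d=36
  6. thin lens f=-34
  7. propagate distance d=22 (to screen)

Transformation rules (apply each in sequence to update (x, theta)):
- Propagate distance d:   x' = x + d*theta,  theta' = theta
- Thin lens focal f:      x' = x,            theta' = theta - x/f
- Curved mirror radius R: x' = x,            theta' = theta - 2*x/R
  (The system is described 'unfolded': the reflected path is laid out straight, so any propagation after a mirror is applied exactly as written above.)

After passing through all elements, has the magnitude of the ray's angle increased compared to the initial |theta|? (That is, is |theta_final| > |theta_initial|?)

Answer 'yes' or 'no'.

Initial: x=5.0000 theta=0.0000
After 1 (propagate distance d=24): x=5.0000 theta=0.0000
After 2 (thin lens f=39): x=5.0000 theta=-5/39 (≈-0.1282)
After 3 (propagate distance d=27): x=20/13 (≈1.5385) theta=-5/39 (≈-0.1282)
After 4 (thin lens f=56): x=20/13 (≈1.5385) theta=-85/546 (≈-0.1557)
After 5 (propagate distance d=36): x=-370/91 (≈-4.0659) theta=-85/546 (≈-0.1557)
After 6 (thin lens f=-34): x=-370/91 (≈-4.0659) theta=-365/1326 (≈-0.2753)
After 7 (propagate distance d=22 (to screen)): x=-46975/4641 (≈-10.1217) theta=-365/1326 (≈-0.2753)
|theta_initial|=0.0000 |theta_final|=365/1326 (≈0.2753) -> increased

Answer: yes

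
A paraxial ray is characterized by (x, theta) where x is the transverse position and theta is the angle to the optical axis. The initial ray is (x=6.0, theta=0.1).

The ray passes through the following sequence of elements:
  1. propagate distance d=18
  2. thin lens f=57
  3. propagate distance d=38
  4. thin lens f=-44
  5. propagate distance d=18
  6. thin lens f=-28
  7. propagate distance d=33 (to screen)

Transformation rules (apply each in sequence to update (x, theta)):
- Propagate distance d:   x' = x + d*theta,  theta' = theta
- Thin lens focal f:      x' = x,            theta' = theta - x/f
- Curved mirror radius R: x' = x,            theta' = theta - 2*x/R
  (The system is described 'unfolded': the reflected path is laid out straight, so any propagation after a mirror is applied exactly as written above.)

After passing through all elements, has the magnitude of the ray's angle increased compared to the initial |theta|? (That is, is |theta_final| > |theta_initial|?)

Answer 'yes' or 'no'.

Initial: x=6.0000 theta=0.1000
After 1 (propagate distance d=18): x=7.8000 theta=0.1000
After 2 (thin lens f=57): x=7.8000 theta=-7/190 (≈-0.0368)
After 3 (propagate distance d=38): x=6.4000 theta=-7/190 (≈-0.0368)
After 4 (thin lens f=-44): x=6.4000 theta=227/2090 (≈0.1086)
After 5 (propagate distance d=18): x=8731/1045 (≈8.3550) theta=227/2090 (≈0.1086)
After 6 (thin lens f=-28): x=8731/1045 (≈8.3550) theta=11909/29260 (≈0.4070)
After 7 (propagate distance d=33 (to screen)): x=127493/5852 (≈21.7862) theta=11909/29260 (≈0.4070)
|theta_initial|=0.1000 |theta_final|=11909/29260 (≈0.4070) -> increased

Answer: yes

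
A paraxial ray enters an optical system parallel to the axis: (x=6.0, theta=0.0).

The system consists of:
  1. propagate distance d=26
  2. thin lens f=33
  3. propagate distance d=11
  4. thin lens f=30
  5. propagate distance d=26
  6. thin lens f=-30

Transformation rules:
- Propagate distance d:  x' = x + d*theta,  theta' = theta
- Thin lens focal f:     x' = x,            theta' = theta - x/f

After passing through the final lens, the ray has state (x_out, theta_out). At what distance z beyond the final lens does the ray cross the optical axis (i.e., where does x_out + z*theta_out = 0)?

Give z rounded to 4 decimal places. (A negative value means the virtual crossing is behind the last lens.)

Answer: -9.2185

Derivation:
Initial: x=6.0000 theta=0.0000
After 1 (propagate distance d=26): x=6.0000 theta=0.0000
After 2 (thin lens f=33): x=6.0000 theta=-2/11 (≈-0.1818)
After 3 (propagate distance d=11): x=4.0000 theta=-2/11 (≈-0.1818)
After 4 (thin lens f=30): x=4.0000 theta=-52/165 (≈-0.3152)
After 5 (propagate distance d=26): x=-692/165 (≈-4.1939) theta=-52/165 (≈-0.3152)
After 6 (thin lens f=-30): x=-692/165 (≈-4.1939) theta=-1126/2475 (≈-0.4549)
z_focus = -x_out/theta_out = -(-692/165)/(-1126/2475) = -5190/563 ≈ -9.2185
Rounded to 4 decimal places: z = -9.2185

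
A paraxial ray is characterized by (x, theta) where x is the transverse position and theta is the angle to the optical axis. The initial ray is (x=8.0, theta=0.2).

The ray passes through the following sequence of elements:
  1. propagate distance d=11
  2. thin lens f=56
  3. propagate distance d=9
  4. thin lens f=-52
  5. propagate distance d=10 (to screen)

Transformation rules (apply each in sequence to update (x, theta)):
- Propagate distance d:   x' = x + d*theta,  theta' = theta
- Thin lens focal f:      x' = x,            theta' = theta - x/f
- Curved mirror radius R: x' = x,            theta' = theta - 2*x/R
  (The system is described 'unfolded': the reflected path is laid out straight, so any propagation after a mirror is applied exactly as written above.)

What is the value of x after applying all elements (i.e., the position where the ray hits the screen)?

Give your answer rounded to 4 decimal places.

Answer: 12.5317

Derivation:
Initial: x=8.0000 theta=0.2000
After 1 (propagate distance d=11): x=10.2000 theta=0.2000
After 2 (thin lens f=56): x=10.2000 theta=1/56 (≈0.0179)
After 3 (propagate distance d=9): x=2901/280 (≈10.3607) theta=1/56 (≈0.0179)
After 4 (thin lens f=-52): x=2901/280 (≈10.3607) theta=3161/14560 (≈0.2171)
After 5 (propagate distance d=10 (to screen)): x=13033/1040 (≈12.5317) theta=3161/14560 (≈0.2171)
Rounded to 4 decimal places: x = 12.5317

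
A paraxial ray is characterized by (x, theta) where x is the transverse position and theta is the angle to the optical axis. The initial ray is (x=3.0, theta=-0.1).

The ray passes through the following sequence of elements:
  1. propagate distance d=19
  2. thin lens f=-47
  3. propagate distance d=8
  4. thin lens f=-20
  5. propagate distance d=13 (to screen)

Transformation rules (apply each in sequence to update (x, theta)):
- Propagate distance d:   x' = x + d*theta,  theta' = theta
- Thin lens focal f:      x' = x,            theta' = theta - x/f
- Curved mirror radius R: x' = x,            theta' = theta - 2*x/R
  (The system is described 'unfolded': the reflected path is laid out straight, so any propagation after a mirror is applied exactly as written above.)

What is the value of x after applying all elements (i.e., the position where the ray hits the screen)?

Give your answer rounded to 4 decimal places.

Initial: x=3.0000 theta=-0.1000
After 1 (propagate distance d=19): x=1.1000 theta=-0.1000
After 2 (thin lens f=-47): x=1.1000 theta=-18/235 (≈-0.0766)
After 3 (propagate distance d=8): x=229/470 (≈0.4872) theta=-18/235 (≈-0.0766)
After 4 (thin lens f=-20): x=229/470 (≈0.4872) theta=-491/9400 (≈-0.0522)
After 5 (propagate distance d=13 (to screen)): x=-1803/9400 (≈-0.1918) theta=-491/9400 (≈-0.0522)
Rounded to 4 decimal places: x = -0.1918

Answer: -0.1918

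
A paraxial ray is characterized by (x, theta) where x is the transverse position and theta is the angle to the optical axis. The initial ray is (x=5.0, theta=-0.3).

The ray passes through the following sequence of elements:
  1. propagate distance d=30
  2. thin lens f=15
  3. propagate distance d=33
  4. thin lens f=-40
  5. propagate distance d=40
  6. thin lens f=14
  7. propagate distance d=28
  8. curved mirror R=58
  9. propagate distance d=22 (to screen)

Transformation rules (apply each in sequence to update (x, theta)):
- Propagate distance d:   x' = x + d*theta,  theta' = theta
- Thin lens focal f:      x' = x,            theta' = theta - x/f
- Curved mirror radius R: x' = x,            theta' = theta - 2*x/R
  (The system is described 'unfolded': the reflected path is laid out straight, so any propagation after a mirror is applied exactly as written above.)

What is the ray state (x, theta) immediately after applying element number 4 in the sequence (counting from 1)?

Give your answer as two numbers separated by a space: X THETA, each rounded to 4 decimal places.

Initial: x=5.0000 theta=-0.3000
After 1 (propagate distance d=30): x=-4.0000 theta=-0.3000
After 2 (thin lens f=15): x=-4.0000 theta=-1/30 (≈-0.0333)
After 3 (propagate distance d=33): x=-5.1000 theta=-1/30 (≈-0.0333)
After 4 (thin lens f=-40): x=-5.1000 theta=-193/1200 (≈-0.1608)
Rounded to 4 decimal places: x = -5.1000, theta = -0.1608

Answer: -5.1000 -0.1608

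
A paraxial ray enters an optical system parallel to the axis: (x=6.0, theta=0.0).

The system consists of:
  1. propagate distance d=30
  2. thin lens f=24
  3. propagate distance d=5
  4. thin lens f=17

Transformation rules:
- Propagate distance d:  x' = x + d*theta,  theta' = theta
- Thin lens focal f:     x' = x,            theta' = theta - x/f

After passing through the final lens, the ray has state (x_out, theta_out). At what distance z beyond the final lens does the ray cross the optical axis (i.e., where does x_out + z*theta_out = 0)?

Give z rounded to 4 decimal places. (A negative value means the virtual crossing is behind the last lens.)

Answer: 8.9722

Derivation:
Initial: x=6.0000 theta=0.0000
After 1 (propagate distance d=30): x=6.0000 theta=0.0000
After 2 (thin lens f=24): x=6.0000 theta=-0.2500
After 3 (propagate distance d=5): x=4.7500 theta=-0.2500
After 4 (thin lens f=17): x=4.7500 theta=-9/17 (≈-0.5294)
z_focus = -x_out/theta_out = -(4.7500)/(-9/17) = 323/36 ≈ 8.9722
Rounded to 4 decimal places: z = 8.9722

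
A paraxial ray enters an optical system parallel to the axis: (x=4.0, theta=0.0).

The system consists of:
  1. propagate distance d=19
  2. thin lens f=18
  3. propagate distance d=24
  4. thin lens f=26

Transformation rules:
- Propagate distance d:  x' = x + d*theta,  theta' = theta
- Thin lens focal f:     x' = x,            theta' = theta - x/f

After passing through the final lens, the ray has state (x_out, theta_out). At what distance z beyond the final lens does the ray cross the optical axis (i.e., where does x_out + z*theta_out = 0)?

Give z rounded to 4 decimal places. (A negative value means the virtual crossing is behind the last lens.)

Initial: x=4.0000 theta=0.0000
After 1 (propagate distance d=19): x=4.0000 theta=0.0000
After 2 (thin lens f=18): x=4.0000 theta=-2/9 (≈-0.2222)
After 3 (propagate distance d=24): x=-4/3 (≈-1.3333) theta=-2/9 (≈-0.2222)
After 4 (thin lens f=26): x=-4/3 (≈-1.3333) theta=-20/117 (≈-0.1709)
z_focus = -x_out/theta_out = -(-4/3)/(-20/117) = -7.8000
Rounded to 4 decimal places: z = -7.8000

Answer: -7.8000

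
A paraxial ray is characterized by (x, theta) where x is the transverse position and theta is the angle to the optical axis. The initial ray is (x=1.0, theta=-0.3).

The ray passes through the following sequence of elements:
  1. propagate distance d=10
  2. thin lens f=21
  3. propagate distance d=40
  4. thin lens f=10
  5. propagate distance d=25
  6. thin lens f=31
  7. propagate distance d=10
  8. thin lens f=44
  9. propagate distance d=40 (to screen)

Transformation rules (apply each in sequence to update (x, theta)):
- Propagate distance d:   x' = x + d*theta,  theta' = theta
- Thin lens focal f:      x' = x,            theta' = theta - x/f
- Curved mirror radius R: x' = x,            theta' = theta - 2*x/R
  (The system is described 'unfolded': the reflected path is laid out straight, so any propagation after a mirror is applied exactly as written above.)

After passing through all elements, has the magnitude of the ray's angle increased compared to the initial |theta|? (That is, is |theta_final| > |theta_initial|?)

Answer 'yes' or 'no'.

Answer: no

Derivation:
Initial: x=1.0000 theta=-0.3000
After 1 (propagate distance d=10): x=-2.0000 theta=-0.3000
After 2 (thin lens f=21): x=-2.0000 theta=-43/210 (≈-0.2048)
After 3 (propagate distance d=40): x=-214/21 (≈-10.1905) theta=-43/210 (≈-0.2048)
After 4 (thin lens f=10): x=-214/21 (≈-10.1905) theta=57/70 (≈0.8143)
After 5 (propagate distance d=25): x=61/6 (≈10.1667) theta=57/70 (≈0.8143)
After 6 (thin lens f=31): x=61/6 (≈10.1667) theta=1583/3255 (≈0.4863)
After 7 (propagate distance d=10): x=6523/434 (≈15.0300) theta=1583/3255 (≈0.4863)
After 8 (thin lens f=44): x=6523/434 (≈15.0300) theta=3769/26040 (≈0.1447)
After 9 (propagate distance d=40 (to screen)): x=27107/1302 (≈20.8195) theta=3769/26040 (≈0.1447)
|theta_initial|=0.3000 |theta_final|=3769/26040 (≈0.1447) -> not increased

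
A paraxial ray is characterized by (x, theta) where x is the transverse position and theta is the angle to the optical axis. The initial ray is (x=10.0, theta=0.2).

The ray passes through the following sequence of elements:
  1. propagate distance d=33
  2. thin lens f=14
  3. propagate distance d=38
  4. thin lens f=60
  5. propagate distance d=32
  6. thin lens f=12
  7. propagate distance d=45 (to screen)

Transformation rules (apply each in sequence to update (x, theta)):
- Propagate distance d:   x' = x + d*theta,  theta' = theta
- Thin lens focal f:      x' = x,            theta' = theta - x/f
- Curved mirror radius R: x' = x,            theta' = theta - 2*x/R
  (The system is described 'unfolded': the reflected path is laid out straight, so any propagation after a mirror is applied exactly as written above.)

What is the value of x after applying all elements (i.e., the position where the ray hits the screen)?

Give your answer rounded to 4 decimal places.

Answer: 84.7952

Derivation:
Initial: x=10.0000 theta=0.2000
After 1 (propagate distance d=33): x=16.6000 theta=0.2000
After 2 (thin lens f=14): x=16.6000 theta=-69/70 (≈-0.9857)
After 3 (propagate distance d=38): x=-146/7 (≈-20.8571) theta=-69/70 (≈-0.9857)
After 4 (thin lens f=60): x=-146/7 (≈-20.8571) theta=-67/105 (≈-0.6381)
After 5 (propagate distance d=32): x=-4334/105 (≈-41.2762) theta=-67/105 (≈-0.6381)
After 6 (thin lens f=12): x=-4334/105 (≈-41.2762) theta=353/126 (≈2.8016)
After 7 (propagate distance d=45 (to screen)): x=17807/210 (≈84.7952) theta=353/126 (≈2.8016)
Rounded to 4 decimal places: x = 84.7952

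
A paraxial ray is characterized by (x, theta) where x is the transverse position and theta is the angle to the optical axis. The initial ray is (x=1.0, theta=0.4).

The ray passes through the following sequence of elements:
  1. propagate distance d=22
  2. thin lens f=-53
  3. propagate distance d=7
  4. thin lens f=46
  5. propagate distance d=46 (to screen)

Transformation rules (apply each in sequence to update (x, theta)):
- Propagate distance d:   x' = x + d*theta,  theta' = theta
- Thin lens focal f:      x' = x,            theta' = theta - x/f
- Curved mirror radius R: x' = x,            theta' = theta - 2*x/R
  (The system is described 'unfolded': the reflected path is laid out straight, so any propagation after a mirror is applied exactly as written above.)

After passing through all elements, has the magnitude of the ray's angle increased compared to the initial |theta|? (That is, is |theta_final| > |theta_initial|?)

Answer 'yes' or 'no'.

Initial: x=1.0000 theta=0.4000
After 1 (propagate distance d=22): x=9.8000 theta=0.4000
After 2 (thin lens f=-53): x=9.8000 theta=31/53 (≈0.5849)
After 3 (propagate distance d=7): x=3682/265 (≈13.8943) theta=31/53 (≈0.5849)
After 4 (thin lens f=46): x=3682/265 (≈13.8943) theta=1724/6095 (≈0.2829)
After 5 (propagate distance d=46 (to screen)): x=1426/53 (≈26.9057) theta=1724/6095 (≈0.2829)
|theta_initial|=0.4000 |theta_final|=1724/6095 (≈0.2829) -> not increased

Answer: no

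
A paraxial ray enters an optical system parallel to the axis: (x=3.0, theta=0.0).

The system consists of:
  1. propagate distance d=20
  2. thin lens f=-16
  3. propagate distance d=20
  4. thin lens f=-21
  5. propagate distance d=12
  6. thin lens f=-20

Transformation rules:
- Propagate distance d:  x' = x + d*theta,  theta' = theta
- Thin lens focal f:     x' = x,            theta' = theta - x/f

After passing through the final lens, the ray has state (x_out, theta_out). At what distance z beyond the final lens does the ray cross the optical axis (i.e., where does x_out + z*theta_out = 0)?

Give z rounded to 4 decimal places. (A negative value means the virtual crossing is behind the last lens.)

Answer: -11.1628

Derivation:
Initial: x=3.0000 theta=0.0000
After 1 (propagate distance d=20): x=3.0000 theta=0.0000
After 2 (thin lens f=-16): x=3.0000 theta=0.1875
After 3 (propagate distance d=20): x=6.7500 theta=0.1875
After 4 (thin lens f=-21): x=6.7500 theta=57/112 (≈0.5089)
After 5 (propagate distance d=12): x=90/7 (≈12.8571) theta=57/112 (≈0.5089)
After 6 (thin lens f=-20): x=90/7 (≈12.8571) theta=129/112 (≈1.1518)
z_focus = -x_out/theta_out = -(90/7)/(129/112) = -480/43 ≈ -11.1628
Rounded to 4 decimal places: z = -11.1628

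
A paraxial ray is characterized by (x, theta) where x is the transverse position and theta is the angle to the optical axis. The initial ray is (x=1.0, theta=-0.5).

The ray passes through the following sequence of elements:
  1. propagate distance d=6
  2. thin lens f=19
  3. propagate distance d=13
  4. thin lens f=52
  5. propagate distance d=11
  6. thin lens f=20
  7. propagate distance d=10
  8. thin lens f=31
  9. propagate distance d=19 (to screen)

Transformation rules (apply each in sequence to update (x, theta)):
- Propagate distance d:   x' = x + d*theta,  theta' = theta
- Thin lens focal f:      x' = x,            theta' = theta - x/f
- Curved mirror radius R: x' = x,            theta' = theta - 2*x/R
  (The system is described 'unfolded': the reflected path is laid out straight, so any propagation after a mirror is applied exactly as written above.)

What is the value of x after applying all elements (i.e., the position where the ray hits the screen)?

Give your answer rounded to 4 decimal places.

Answer: 1.6467

Derivation:
Initial: x=1.0000 theta=-0.5000
After 1 (propagate distance d=6): x=-2.0000 theta=-0.5000
After 2 (thin lens f=19): x=-2.0000 theta=-15/38 (≈-0.3947)
After 3 (propagate distance d=13): x=-271/38 (≈-7.1316) theta=-15/38 (≈-0.3947)
After 4 (thin lens f=52): x=-271/38 (≈-7.1316) theta=-509/1976 (≈-0.2576)
After 5 (propagate distance d=11): x=-19691/1976 (≈-9.9651) theta=-509/1976 (≈-0.2576)
After 6 (thin lens f=20): x=-19691/1976 (≈-9.9651) theta=9511/39520 (≈0.2407)
After 7 (propagate distance d=10): x=-29871/3952 (≈-7.5585) theta=9511/39520 (≈0.2407)
After 8 (thin lens f=31): x=-29871/3952 (≈-7.5585) theta=593551/1225120 (≈0.4845)
After 9 (propagate distance d=19 (to screen)): x=2017459/1225120 (≈1.6467) theta=593551/1225120 (≈0.4845)
Rounded to 4 decimal places: x = 1.6467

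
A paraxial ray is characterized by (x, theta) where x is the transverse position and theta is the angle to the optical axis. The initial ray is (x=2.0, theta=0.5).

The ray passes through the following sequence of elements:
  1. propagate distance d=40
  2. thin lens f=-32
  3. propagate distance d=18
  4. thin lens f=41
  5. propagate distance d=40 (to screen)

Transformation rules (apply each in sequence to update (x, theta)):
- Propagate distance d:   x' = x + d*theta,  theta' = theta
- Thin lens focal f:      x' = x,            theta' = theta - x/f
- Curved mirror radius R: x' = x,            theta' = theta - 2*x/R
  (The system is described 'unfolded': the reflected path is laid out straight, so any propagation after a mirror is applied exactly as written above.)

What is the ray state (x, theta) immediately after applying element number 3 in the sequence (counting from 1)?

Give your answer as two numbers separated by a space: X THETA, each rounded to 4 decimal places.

Initial: x=2.0000 theta=0.5000
After 1 (propagate distance d=40): x=22.0000 theta=0.5000
After 2 (thin lens f=-32): x=22.0000 theta=1.1875
After 3 (propagate distance d=18): x=43.3750 theta=1.1875
Rounded to 4 decimal places: x = 43.3750, theta = 1.1875

Answer: 43.3750 1.1875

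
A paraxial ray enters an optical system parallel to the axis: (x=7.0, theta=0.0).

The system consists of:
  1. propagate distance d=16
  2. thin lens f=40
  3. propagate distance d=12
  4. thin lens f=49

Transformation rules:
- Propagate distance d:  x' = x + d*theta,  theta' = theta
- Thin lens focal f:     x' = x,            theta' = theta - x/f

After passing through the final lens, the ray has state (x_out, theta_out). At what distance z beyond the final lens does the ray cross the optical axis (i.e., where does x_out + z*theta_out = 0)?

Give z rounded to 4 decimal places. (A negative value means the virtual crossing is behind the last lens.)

Initial: x=7.0000 theta=0.0000
After 1 (propagate distance d=16): x=7.0000 theta=0.0000
After 2 (thin lens f=40): x=7.0000 theta=-0.1750
After 3 (propagate distance d=12): x=4.9000 theta=-0.1750
After 4 (thin lens f=49): x=4.9000 theta=-0.2750
z_focus = -x_out/theta_out = -(4.9000)/(-0.2750) = 196/11 ≈ 17.8182
Rounded to 4 decimal places: z = 17.8182

Answer: 17.8182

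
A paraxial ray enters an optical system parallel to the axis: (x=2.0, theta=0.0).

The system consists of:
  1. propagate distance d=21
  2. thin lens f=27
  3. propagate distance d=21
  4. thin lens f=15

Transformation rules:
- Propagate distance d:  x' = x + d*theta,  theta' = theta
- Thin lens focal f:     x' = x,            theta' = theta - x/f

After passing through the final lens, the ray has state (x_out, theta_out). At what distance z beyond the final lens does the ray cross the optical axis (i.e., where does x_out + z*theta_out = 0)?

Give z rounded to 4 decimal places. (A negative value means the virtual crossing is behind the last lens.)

Initial: x=2.0000 theta=0.0000
After 1 (propagate distance d=21): x=2.0000 theta=0.0000
After 2 (thin lens f=27): x=2.0000 theta=-2/27 (≈-0.0741)
After 3 (propagate distance d=21): x=4/9 (≈0.4444) theta=-2/27 (≈-0.0741)
After 4 (thin lens f=15): x=4/9 (≈0.4444) theta=-14/135 (≈-0.1037)
z_focus = -x_out/theta_out = -(4/9)/(-14/135) = 30/7 ≈ 4.2857
Rounded to 4 decimal places: z = 4.2857

Answer: 4.2857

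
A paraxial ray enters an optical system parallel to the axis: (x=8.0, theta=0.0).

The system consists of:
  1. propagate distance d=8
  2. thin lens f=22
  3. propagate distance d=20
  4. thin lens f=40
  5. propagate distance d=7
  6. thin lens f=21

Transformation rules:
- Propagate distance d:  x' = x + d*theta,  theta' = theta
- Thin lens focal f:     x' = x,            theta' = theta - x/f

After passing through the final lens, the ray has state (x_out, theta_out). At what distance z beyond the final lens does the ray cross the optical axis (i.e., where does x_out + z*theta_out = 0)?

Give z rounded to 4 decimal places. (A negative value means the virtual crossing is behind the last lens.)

Initial: x=8.0000 theta=0.0000
After 1 (propagate distance d=8): x=8.0000 theta=0.0000
After 2 (thin lens f=22): x=8.0000 theta=-4/11 (≈-0.3636)
After 3 (propagate distance d=20): x=8/11 (≈0.7273) theta=-4/11 (≈-0.3636)
After 4 (thin lens f=40): x=8/11 (≈0.7273) theta=-21/55 (≈-0.3818)
After 5 (propagate distance d=7): x=-107/55 (≈-1.9455) theta=-21/55 (≈-0.3818)
After 6 (thin lens f=21): x=-107/55 (≈-1.9455) theta=-334/1155 (≈-0.2892)
z_focus = -x_out/theta_out = -(-107/55)/(-334/1155) = -2247/334 ≈ -6.7275
Rounded to 4 decimal places: z = -6.7275

Answer: -6.7275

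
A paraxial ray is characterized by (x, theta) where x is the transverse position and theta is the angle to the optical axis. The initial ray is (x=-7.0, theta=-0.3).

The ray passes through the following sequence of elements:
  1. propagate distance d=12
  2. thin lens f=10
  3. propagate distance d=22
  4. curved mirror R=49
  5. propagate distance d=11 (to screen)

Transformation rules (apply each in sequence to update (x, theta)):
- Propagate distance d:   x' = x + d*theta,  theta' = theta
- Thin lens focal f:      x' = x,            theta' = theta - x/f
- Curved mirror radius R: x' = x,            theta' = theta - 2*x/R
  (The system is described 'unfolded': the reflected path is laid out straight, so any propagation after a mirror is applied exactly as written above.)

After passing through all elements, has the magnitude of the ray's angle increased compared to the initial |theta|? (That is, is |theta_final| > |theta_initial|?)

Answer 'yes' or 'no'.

Answer: yes

Derivation:
Initial: x=-7.0000 theta=-0.3000
After 1 (propagate distance d=12): x=-10.6000 theta=-0.3000
After 2 (thin lens f=10): x=-10.6000 theta=0.7600
After 3 (propagate distance d=22): x=6.1200 theta=0.7600
After 4 (curved mirror R=49): x=6.1200 theta=25/49 (≈0.5102)
After 5 (propagate distance d=11 (to screen)): x=14372/1225 (≈11.7322) theta=25/49 (≈0.5102)
|theta_initial|=0.3000 |theta_final|=25/49 (≈0.5102) -> increased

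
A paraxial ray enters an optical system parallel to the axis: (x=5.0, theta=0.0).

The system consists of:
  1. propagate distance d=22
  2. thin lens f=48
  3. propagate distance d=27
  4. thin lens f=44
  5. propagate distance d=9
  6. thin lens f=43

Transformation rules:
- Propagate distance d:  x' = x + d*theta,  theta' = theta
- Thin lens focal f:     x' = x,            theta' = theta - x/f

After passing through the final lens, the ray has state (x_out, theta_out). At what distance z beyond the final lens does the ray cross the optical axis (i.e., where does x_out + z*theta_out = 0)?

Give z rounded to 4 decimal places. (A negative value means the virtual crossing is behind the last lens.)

Initial: x=5.0000 theta=0.0000
After 1 (propagate distance d=22): x=5.0000 theta=0.0000
After 2 (thin lens f=48): x=5.0000 theta=-5/48 (≈-0.1042)
After 3 (propagate distance d=27): x=2.1875 theta=-5/48 (≈-0.1042)
After 4 (thin lens f=44): x=2.1875 theta=-325/2112 (≈-0.1539)
After 5 (propagate distance d=9): x=565/704 (≈0.8026) theta=-325/2112 (≈-0.1539)
After 6 (thin lens f=43): x=565/704 (≈0.8026) theta=-7835/45408 (≈-0.1725)
z_focus = -x_out/theta_out = -(565/704)/(-7835/45408) = 14577/3134 ≈ 4.6512
Rounded to 4 decimal places: z = 4.6512

Answer: 4.6512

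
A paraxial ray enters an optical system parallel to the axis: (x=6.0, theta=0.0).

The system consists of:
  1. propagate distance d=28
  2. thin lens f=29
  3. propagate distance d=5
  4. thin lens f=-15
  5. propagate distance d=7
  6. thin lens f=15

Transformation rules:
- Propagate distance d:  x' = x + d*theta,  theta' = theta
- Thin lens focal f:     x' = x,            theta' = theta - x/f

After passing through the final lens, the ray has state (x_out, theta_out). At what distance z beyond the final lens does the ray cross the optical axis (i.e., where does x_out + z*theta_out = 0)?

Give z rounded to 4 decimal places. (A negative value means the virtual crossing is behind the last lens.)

Answer: 22.0313

Derivation:
Initial: x=6.0000 theta=0.0000
After 1 (propagate distance d=28): x=6.0000 theta=0.0000
After 2 (thin lens f=29): x=6.0000 theta=-6/29 (≈-0.2069)
After 3 (propagate distance d=5): x=144/29 (≈4.9655) theta=-6/29 (≈-0.2069)
After 4 (thin lens f=-15): x=144/29 (≈4.9655) theta=18/145 (≈0.1241)
After 5 (propagate distance d=7): x=846/145 (≈5.8345) theta=18/145 (≈0.1241)
After 6 (thin lens f=15): x=846/145 (≈5.8345) theta=-192/725 (≈-0.2648)
z_focus = -x_out/theta_out = -(846/145)/(-192/725) = 705/32 ≈ 22.0313
Rounded to 4 decimal places: z = 22.0313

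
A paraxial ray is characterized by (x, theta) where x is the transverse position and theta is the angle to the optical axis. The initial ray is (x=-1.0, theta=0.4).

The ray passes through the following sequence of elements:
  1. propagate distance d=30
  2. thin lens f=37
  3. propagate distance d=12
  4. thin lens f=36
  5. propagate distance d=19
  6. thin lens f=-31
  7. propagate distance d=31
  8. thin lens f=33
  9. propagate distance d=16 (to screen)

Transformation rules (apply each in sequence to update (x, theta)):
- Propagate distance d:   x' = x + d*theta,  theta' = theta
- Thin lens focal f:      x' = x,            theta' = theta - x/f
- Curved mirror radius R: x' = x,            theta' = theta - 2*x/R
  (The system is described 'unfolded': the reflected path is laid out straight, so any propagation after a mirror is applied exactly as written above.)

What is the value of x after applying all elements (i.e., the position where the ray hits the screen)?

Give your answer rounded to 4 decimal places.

Answer: 4.3709

Derivation:
Initial: x=-1.0000 theta=0.4000
After 1 (propagate distance d=30): x=11.0000 theta=0.4000
After 2 (thin lens f=37): x=11.0000 theta=19/185 (≈0.1027)
After 3 (propagate distance d=12): x=2263/185 (≈12.2324) theta=19/185 (≈0.1027)
After 4 (thin lens f=36): x=2263/185 (≈12.2324) theta=-1579/6660 (≈-0.2371)
After 5 (propagate distance d=19): x=1391/180 (≈7.7278) theta=-1579/6660 (≈-0.2371)
After 6 (thin lens f=-31): x=1391/180 (≈7.7278) theta=1259/103230 (≈0.0122)
After 7 (propagate distance d=31): x=3599/444 (≈8.1059) theta=1259/103230 (≈0.0122)
After 8 (thin lens f=33): x=3599/444 (≈8.1059) theta=-530147/2271060 (≈-0.2334)
After 9 (propagate distance d=16 (to screen)): x=9926533/2271060 (≈4.3709) theta=-530147/2271060 (≈-0.2334)
Rounded to 4 decimal places: x = 4.3709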